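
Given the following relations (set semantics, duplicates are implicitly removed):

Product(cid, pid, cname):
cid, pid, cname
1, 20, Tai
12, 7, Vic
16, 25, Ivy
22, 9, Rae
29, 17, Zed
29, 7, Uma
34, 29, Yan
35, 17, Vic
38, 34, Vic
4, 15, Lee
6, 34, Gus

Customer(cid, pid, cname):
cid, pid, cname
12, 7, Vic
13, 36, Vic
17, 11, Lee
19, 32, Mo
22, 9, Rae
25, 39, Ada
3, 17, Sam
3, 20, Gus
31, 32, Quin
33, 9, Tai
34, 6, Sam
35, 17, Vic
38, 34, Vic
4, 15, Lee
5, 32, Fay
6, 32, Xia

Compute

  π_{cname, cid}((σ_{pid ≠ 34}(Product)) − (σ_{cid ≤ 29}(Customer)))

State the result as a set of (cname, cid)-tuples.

{(Ivy, 16), (Tai, 1), (Uma, 29), (Vic, 35), (Yan, 34), (Zed, 29)}

Apply σ_{pid ≠ 34}; surviving tuples: {(1, 20, Tai), (12, 7, Vic), (16, 25, Ivy), (22, 9, Rae), (29, 17, Zed), (29, 7, Uma), (34, 29, Yan), (35, 17, Vic), (4, 15, Lee)}
Apply σ_{cid ≤ 29}; surviving tuples: {(12, 7, Vic), (13, 36, Vic), (17, 11, Lee), (19, 32, Mo), (22, 9, Rae), (25, 39, Ada), (3, 17, Sam), (3, 20, Gus), (4, 15, Lee), (5, 32, Fay), (6, 32, Xia)}
Set difference of the two operands is {(1, 20, Tai), (16, 25, Ivy), (29, 17, Zed), (29, 7, Uma), (34, 29, Yan), (35, 17, Vic)}.
Keep only column(s) cname, cid: {(Ivy, 16), (Tai, 1), (Uma, 29), (Vic, 35), (Yan, 34), (Zed, 29)}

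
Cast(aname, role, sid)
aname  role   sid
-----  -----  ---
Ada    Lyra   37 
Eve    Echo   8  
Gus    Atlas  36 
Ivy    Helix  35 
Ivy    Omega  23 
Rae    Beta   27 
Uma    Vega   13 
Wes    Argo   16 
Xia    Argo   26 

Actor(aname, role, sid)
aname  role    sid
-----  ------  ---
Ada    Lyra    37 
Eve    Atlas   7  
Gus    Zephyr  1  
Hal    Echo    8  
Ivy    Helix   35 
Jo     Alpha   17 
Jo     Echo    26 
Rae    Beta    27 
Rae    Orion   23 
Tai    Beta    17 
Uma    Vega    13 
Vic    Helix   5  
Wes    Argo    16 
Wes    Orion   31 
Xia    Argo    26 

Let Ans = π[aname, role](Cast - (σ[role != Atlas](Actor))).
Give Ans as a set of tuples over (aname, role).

Apply σ_{role != Atlas}; surviving tuples: {(Ada, Lyra, 37), (Gus, Zephyr, 1), (Hal, Echo, 8), (Ivy, Helix, 35), (Jo, Alpha, 17), (Jo, Echo, 26), (Rae, Beta, 27), (Rae, Orion, 23), (Tai, Beta, 17), (Uma, Vega, 13), (Vic, Helix, 5), (Wes, Argo, 16), (Wes, Orion, 31), (Xia, Argo, 26)}
Taking the difference: {(Eve, Echo, 8), (Gus, Atlas, 36), (Ivy, Omega, 23)}
π[aname, role]: project onto (aname, role) → {(Eve, Echo), (Gus, Atlas), (Ivy, Omega)}

{(Eve, Echo), (Gus, Atlas), (Ivy, Omega)}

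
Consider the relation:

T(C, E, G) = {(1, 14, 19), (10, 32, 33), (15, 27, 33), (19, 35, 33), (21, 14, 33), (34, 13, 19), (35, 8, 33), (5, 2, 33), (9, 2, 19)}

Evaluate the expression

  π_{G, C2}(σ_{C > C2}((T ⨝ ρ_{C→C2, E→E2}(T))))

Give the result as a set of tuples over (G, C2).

{(19, 1), (19, 9), (33, 10), (33, 15), (33, 19), (33, 21), (33, 5)}

ρ[C→C2, E→E2]: schema becomes (C2, E2, G); tuples unchanged.
Joining T and ρ_{C→C2, E→E2}(T) on G yields {(1, 14, 19, 1, 14), (1, 14, 19, 34, 13), (1, 14, 19, 9, 2), (10, 32, 33, 10, 32), (10, 32, 33, 15, 27), (10, 32, 33, 19, 35), (10, 32, 33, 21, 14), (10, 32, 33, 35, 8), (10, 32, 33, 5, 2), (15, 27, 33, 10, 32), (15, 27, 33, 15, 27), (15, 27, 33, 19, 35), (15, 27, 33, 21, 14), (15, 27, 33, 35, 8), (15, 27, 33, 5, 2), (19, 35, 33, 10, 32), (19, 35, 33, 15, 27), (19, 35, 33, 19, 35), (19, 35, 33, 21, 14), (19, 35, 33, 35, 8), (19, 35, 33, 5, 2), (21, 14, 33, 10, 32), (21, 14, 33, 15, 27), (21, 14, 33, 19, 35), (21, 14, 33, 21, 14), (21, 14, 33, 35, 8), (21, 14, 33, 5, 2), (34, 13, 19, 1, 14), (34, 13, 19, 34, 13), (34, 13, 19, 9, 2), (35, 8, 33, 10, 32), (35, 8, 33, 15, 27), (35, 8, 33, 19, 35), (35, 8, 33, 21, 14), (35, 8, 33, 35, 8), (35, 8, 33, 5, 2), (5, 2, 33, 10, 32), (5, 2, 33, 15, 27), (5, 2, 33, 19, 35), (5, 2, 33, 21, 14), (5, 2, 33, 35, 8), (5, 2, 33, 5, 2), (9, 2, 19, 1, 14), (9, 2, 19, 34, 13), (9, 2, 19, 9, 2)}.
Filtering on C > C2 leaves {(10, 32, 33, 5, 2), (15, 27, 33, 10, 32), (15, 27, 33, 5, 2), (19, 35, 33, 10, 32), (19, 35, 33, 15, 27), (19, 35, 33, 5, 2), (21, 14, 33, 10, 32), (21, 14, 33, 15, 27), (21, 14, 33, 19, 35), (21, 14, 33, 5, 2), (34, 13, 19, 1, 14), (34, 13, 19, 9, 2), (35, 8, 33, 10, 32), (35, 8, 33, 15, 27), (35, 8, 33, 19, 35), (35, 8, 33, 21, 14), (35, 8, 33, 5, 2), (9, 2, 19, 1, 14)}.
Keep only column(s) G, C2 (11 duplicate(s) eliminated): {(19, 1), (19, 9), (33, 10), (33, 15), (33, 19), (33, 21), (33, 5)}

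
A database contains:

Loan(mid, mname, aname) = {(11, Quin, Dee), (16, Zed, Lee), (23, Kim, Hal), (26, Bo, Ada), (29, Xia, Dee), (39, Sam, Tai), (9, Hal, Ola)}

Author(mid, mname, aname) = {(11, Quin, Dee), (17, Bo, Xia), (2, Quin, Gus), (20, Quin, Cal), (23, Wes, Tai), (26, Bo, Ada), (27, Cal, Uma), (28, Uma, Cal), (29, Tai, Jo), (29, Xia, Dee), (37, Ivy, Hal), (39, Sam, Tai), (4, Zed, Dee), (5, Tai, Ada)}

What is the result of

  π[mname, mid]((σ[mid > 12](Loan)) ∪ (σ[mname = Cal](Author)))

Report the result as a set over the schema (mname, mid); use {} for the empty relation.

{(Bo, 26), (Cal, 27), (Kim, 23), (Sam, 39), (Xia, 29), (Zed, 16)}

σ[mid > 12]: keep tuples satisfying mid > 12 → {(16, Zed, Lee), (23, Kim, Hal), (26, Bo, Ada), (29, Xia, Dee), (39, Sam, Tai)}
σ[mname = Cal]: keep tuples satisfying mname = Cal → {(27, Cal, Uma)}
Set union of the two operands is {(16, Zed, Lee), (23, Kim, Hal), (26, Bo, Ada), (27, Cal, Uma), (29, Xia, Dee), (39, Sam, Tai)}.
Keep only column(s) mname, mid: {(Bo, 26), (Cal, 27), (Kim, 23), (Sam, 39), (Xia, 29), (Zed, 16)}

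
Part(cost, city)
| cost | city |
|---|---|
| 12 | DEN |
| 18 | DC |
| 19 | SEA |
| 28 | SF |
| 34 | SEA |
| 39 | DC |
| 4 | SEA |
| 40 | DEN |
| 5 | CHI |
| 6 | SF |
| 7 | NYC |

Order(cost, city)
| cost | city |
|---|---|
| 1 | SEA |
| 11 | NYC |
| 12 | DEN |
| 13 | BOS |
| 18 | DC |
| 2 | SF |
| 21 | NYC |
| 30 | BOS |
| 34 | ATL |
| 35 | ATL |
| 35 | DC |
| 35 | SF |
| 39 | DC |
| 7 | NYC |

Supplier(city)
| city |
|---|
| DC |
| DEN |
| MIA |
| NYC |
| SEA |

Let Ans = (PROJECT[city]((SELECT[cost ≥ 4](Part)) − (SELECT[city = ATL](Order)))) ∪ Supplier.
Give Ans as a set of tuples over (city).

σ[cost ≥ 4]: keep tuples satisfying cost ≥ 4 → {(12, DEN), (18, DC), (19, SEA), (28, SF), (34, SEA), (39, DC), (4, SEA), (40, DEN), (5, CHI), (6, SF), (7, NYC)}
σ[city = ATL]: keep tuples satisfying city = ATL → {(34, ATL), (35, ATL)}
Set difference of the two operands is {(12, DEN), (18, DC), (19, SEA), (28, SF), (34, SEA), (39, DC), (4, SEA), (40, DEN), (5, CHI), (6, SF), (7, NYC)}.
π_{city} gives {CHI, DC, DEN, NYC, SEA, SF} (5 duplicate(s) eliminated).
Set union of the two operands is {CHI, DC, DEN, MIA, NYC, SEA, SF}.

{CHI, DC, DEN, MIA, NYC, SEA, SF}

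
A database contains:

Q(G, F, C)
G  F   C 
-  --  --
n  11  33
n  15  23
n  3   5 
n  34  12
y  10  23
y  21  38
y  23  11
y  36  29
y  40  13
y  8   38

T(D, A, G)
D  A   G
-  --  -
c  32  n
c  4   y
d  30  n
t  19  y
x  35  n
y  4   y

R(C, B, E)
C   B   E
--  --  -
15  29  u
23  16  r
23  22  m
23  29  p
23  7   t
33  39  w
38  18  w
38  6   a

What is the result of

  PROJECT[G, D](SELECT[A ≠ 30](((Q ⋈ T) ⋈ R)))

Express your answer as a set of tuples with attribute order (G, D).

Joining Q and T on G yields {(n, 11, 33, c, 32), (n, 11, 33, d, 30), (n, 11, 33, x, 35), (n, 15, 23, c, 32), (n, 15, 23, d, 30), (n, 15, 23, x, 35), (n, 3, 5, c, 32), (n, 3, 5, d, 30), (n, 3, 5, x, 35), (n, 34, 12, c, 32), (n, 34, 12, d, 30), (n, 34, 12, x, 35), (y, 10, 23, c, 4), (y, 10, 23, t, 19), (y, 10, 23, y, 4), (y, 21, 38, c, 4), (y, 21, 38, t, 19), (y, 21, 38, y, 4), (y, 23, 11, c, 4), (y, 23, 11, t, 19), (y, 23, 11, y, 4), (y, 36, 29, c, 4), (y, 36, 29, t, 19), (y, 36, 29, y, 4), (y, 40, 13, c, 4), (y, 40, 13, t, 19), (y, 40, 13, y, 4), (y, 8, 38, c, 4), (y, 8, 38, t, 19), (y, 8, 38, y, 4)}.
Joining (Q ⋈ T) and R on C yields {(n, 11, 33, c, 32, 39, w), (n, 11, 33, d, 30, 39, w), (n, 11, 33, x, 35, 39, w), (n, 15, 23, c, 32, 16, r), (n, 15, 23, c, 32, 22, m), (n, 15, 23, c, 32, 29, p), (n, 15, 23, c, 32, 7, t), (n, 15, 23, d, 30, 16, r), (n, 15, 23, d, 30, 22, m), (n, 15, 23, d, 30, 29, p), (n, 15, 23, d, 30, 7, t), (n, 15, 23, x, 35, 16, r), (n, 15, 23, x, 35, 22, m), (n, 15, 23, x, 35, 29, p), (n, 15, 23, x, 35, 7, t), (y, 10, 23, c, 4, 16, r), (y, 10, 23, c, 4, 22, m), (y, 10, 23, c, 4, 29, p), (y, 10, 23, c, 4, 7, t), (y, 10, 23, t, 19, 16, r), (y, 10, 23, t, 19, 22, m), (y, 10, 23, t, 19, 29, p), (y, 10, 23, t, 19, 7, t), (y, 10, 23, y, 4, 16, r), (y, 10, 23, y, 4, 22, m), (y, 10, 23, y, 4, 29, p), (y, 10, 23, y, 4, 7, t), (y, 21, 38, c, 4, 18, w), (y, 21, 38, c, 4, 6, a), (y, 21, 38, t, 19, 18, w), (y, 21, 38, t, 19, 6, a), (y, 21, 38, y, 4, 18, w), (y, 21, 38, y, 4, 6, a), (y, 8, 38, c, 4, 18, w), (y, 8, 38, c, 4, 6, a), (y, 8, 38, t, 19, 18, w), (y, 8, 38, t, 19, 6, a), (y, 8, 38, y, 4, 18, w), (y, 8, 38, y, 4, 6, a)}.
Apply σ_{A ≠ 30}; surviving tuples: {(n, 11, 33, c, 32, 39, w), (n, 11, 33, x, 35, 39, w), (n, 15, 23, c, 32, 16, r), (n, 15, 23, c, 32, 22, m), (n, 15, 23, c, 32, 29, p), (n, 15, 23, c, 32, 7, t), (n, 15, 23, x, 35, 16, r), (n, 15, 23, x, 35, 22, m), (n, 15, 23, x, 35, 29, p), (n, 15, 23, x, 35, 7, t), (y, 10, 23, c, 4, 16, r), (y, 10, 23, c, 4, 22, m), (y, 10, 23, c, 4, 29, p), (y, 10, 23, c, 4, 7, t), (y, 10, 23, t, 19, 16, r), (y, 10, 23, t, 19, 22, m), (y, 10, 23, t, 19, 29, p), (y, 10, 23, t, 19, 7, t), (y, 10, 23, y, 4, 16, r), (y, 10, 23, y, 4, 22, m), (y, 10, 23, y, 4, 29, p), (y, 10, 23, y, 4, 7, t), (y, 21, 38, c, 4, 18, w), (y, 21, 38, c, 4, 6, a), (y, 21, 38, t, 19, 18, w), (y, 21, 38, t, 19, 6, a), (y, 21, 38, y, 4, 18, w), (y, 21, 38, y, 4, 6, a), (y, 8, 38, c, 4, 18, w), (y, 8, 38, c, 4, 6, a), (y, 8, 38, t, 19, 18, w), (y, 8, 38, t, 19, 6, a), (y, 8, 38, y, 4, 18, w), (y, 8, 38, y, 4, 6, a)}
Projecting to G, D (29 duplicate(s) eliminated): {(n, c), (n, x), (y, c), (y, t), (y, y)}

{(n, c), (n, x), (y, c), (y, t), (y, y)}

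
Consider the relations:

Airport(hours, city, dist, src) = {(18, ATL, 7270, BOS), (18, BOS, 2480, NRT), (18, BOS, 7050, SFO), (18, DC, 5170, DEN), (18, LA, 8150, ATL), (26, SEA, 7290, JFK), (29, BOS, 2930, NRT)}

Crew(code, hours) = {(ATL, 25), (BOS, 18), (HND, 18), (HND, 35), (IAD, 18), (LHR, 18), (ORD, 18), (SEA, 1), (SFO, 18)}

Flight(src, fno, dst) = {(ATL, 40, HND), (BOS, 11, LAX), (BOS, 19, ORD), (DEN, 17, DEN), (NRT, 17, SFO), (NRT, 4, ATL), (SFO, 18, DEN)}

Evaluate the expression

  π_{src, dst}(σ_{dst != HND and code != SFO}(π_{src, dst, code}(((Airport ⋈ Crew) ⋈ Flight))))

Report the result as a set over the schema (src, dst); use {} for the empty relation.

{(BOS, LAX), (BOS, ORD), (DEN, DEN), (NRT, ATL), (NRT, SFO), (SFO, DEN)}

Natural join on hours: {(18, ATL, 7270, BOS, BOS), (18, ATL, 7270, BOS, HND), (18, ATL, 7270, BOS, IAD), (18, ATL, 7270, BOS, LHR), (18, ATL, 7270, BOS, ORD), (18, ATL, 7270, BOS, SFO), (18, BOS, 2480, NRT, BOS), (18, BOS, 2480, NRT, HND), (18, BOS, 2480, NRT, IAD), (18, BOS, 2480, NRT, LHR), (18, BOS, 2480, NRT, ORD), (18, BOS, 2480, NRT, SFO), (18, BOS, 7050, SFO, BOS), (18, BOS, 7050, SFO, HND), (18, BOS, 7050, SFO, IAD), (18, BOS, 7050, SFO, LHR), (18, BOS, 7050, SFO, ORD), (18, BOS, 7050, SFO, SFO), (18, DC, 5170, DEN, BOS), (18, DC, 5170, DEN, HND), (18, DC, 5170, DEN, IAD), (18, DC, 5170, DEN, LHR), (18, DC, 5170, DEN, ORD), (18, DC, 5170, DEN, SFO), (18, LA, 8150, ATL, BOS), (18, LA, 8150, ATL, HND), (18, LA, 8150, ATL, IAD), (18, LA, 8150, ATL, LHR), (18, LA, 8150, ATL, ORD), (18, LA, 8150, ATL, SFO)}
Natural join on src: {(18, ATL, 7270, BOS, BOS, 11, LAX), (18, ATL, 7270, BOS, BOS, 19, ORD), (18, ATL, 7270, BOS, HND, 11, LAX), (18, ATL, 7270, BOS, HND, 19, ORD), (18, ATL, 7270, BOS, IAD, 11, LAX), (18, ATL, 7270, BOS, IAD, 19, ORD), (18, ATL, 7270, BOS, LHR, 11, LAX), (18, ATL, 7270, BOS, LHR, 19, ORD), (18, ATL, 7270, BOS, ORD, 11, LAX), (18, ATL, 7270, BOS, ORD, 19, ORD), (18, ATL, 7270, BOS, SFO, 11, LAX), (18, ATL, 7270, BOS, SFO, 19, ORD), (18, BOS, 2480, NRT, BOS, 17, SFO), (18, BOS, 2480, NRT, BOS, 4, ATL), (18, BOS, 2480, NRT, HND, 17, SFO), (18, BOS, 2480, NRT, HND, 4, ATL), (18, BOS, 2480, NRT, IAD, 17, SFO), (18, BOS, 2480, NRT, IAD, 4, ATL), (18, BOS, 2480, NRT, LHR, 17, SFO), (18, BOS, 2480, NRT, LHR, 4, ATL), (18, BOS, 2480, NRT, ORD, 17, SFO), (18, BOS, 2480, NRT, ORD, 4, ATL), (18, BOS, 2480, NRT, SFO, 17, SFO), (18, BOS, 2480, NRT, SFO, 4, ATL), (18, BOS, 7050, SFO, BOS, 18, DEN), (18, BOS, 7050, SFO, HND, 18, DEN), (18, BOS, 7050, SFO, IAD, 18, DEN), (18, BOS, 7050, SFO, LHR, 18, DEN), (18, BOS, 7050, SFO, ORD, 18, DEN), (18, BOS, 7050, SFO, SFO, 18, DEN), (18, DC, 5170, DEN, BOS, 17, DEN), (18, DC, 5170, DEN, HND, 17, DEN), (18, DC, 5170, DEN, IAD, 17, DEN), (18, DC, 5170, DEN, LHR, 17, DEN), (18, DC, 5170, DEN, ORD, 17, DEN), (18, DC, 5170, DEN, SFO, 17, DEN), (18, LA, 8150, ATL, BOS, 40, HND), (18, LA, 8150, ATL, HND, 40, HND), (18, LA, 8150, ATL, IAD, 40, HND), (18, LA, 8150, ATL, LHR, 40, HND), (18, LA, 8150, ATL, ORD, 40, HND), (18, LA, 8150, ATL, SFO, 40, HND)}
Projecting to src, dst, code: {(ATL, HND, BOS), (ATL, HND, HND), (ATL, HND, IAD), (ATL, HND, LHR), (ATL, HND, ORD), (ATL, HND, SFO), (BOS, LAX, BOS), (BOS, LAX, HND), (BOS, LAX, IAD), (BOS, LAX, LHR), (BOS, LAX, ORD), (BOS, LAX, SFO), (BOS, ORD, BOS), (BOS, ORD, HND), (BOS, ORD, IAD), (BOS, ORD, LHR), (BOS, ORD, ORD), (BOS, ORD, SFO), (DEN, DEN, BOS), (DEN, DEN, HND), (DEN, DEN, IAD), (DEN, DEN, LHR), (DEN, DEN, ORD), (DEN, DEN, SFO), (NRT, ATL, BOS), (NRT, ATL, HND), (NRT, ATL, IAD), (NRT, ATL, LHR), (NRT, ATL, ORD), (NRT, ATL, SFO), (NRT, SFO, BOS), (NRT, SFO, HND), (NRT, SFO, IAD), (NRT, SFO, LHR), (NRT, SFO, ORD), (NRT, SFO, SFO), (SFO, DEN, BOS), (SFO, DEN, HND), (SFO, DEN, IAD), (SFO, DEN, LHR), (SFO, DEN, ORD), (SFO, DEN, SFO)}
Selection dst != HND and code != SFO: {(BOS, LAX, BOS), (BOS, LAX, HND), (BOS, LAX, IAD), (BOS, LAX, LHR), (BOS, LAX, ORD), (BOS, ORD, BOS), (BOS, ORD, HND), (BOS, ORD, IAD), (BOS, ORD, LHR), (BOS, ORD, ORD), (DEN, DEN, BOS), (DEN, DEN, HND), (DEN, DEN, IAD), (DEN, DEN, LHR), (DEN, DEN, ORD), (NRT, ATL, BOS), (NRT, ATL, HND), (NRT, ATL, IAD), (NRT, ATL, LHR), (NRT, ATL, ORD), (NRT, SFO, BOS), (NRT, SFO, HND), (NRT, SFO, IAD), (NRT, SFO, LHR), (NRT, SFO, ORD), (SFO, DEN, BOS), (SFO, DEN, HND), (SFO, DEN, IAD), (SFO, DEN, LHR), (SFO, DEN, ORD)}
Projecting to src, dst (24 duplicate(s) eliminated): {(BOS, LAX), (BOS, ORD), (DEN, DEN), (NRT, ATL), (NRT, SFO), (SFO, DEN)}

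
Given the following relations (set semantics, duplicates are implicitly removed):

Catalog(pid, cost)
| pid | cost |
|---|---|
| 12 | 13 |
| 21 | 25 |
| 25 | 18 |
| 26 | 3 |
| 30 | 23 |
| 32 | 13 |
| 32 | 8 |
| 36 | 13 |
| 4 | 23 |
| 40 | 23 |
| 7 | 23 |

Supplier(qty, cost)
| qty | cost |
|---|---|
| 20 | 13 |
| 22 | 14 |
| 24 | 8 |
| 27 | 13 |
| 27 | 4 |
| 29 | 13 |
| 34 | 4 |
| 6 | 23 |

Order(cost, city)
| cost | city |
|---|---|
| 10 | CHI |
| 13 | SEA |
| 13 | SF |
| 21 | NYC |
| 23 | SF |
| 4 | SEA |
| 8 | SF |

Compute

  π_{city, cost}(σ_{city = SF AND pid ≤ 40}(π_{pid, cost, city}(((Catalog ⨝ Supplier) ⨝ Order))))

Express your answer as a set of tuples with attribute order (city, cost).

Catalog ⋈ Supplier (natural join on cost): {(12, 13, 20), (12, 13, 27), (12, 13, 29), (30, 23, 6), (32, 13, 20), (32, 13, 27), (32, 13, 29), (32, 8, 24), (36, 13, 20), (36, 13, 27), (36, 13, 29), (4, 23, 6), (40, 23, 6), (7, 23, 6)}
(Catalog ⨝ Supplier) ⋈ Order (natural join on cost): {(12, 13, 20, SEA), (12, 13, 20, SF), (12, 13, 27, SEA), (12, 13, 27, SF), (12, 13, 29, SEA), (12, 13, 29, SF), (30, 23, 6, SF), (32, 13, 20, SEA), (32, 13, 20, SF), (32, 13, 27, SEA), (32, 13, 27, SF), (32, 13, 29, SEA), (32, 13, 29, SF), (32, 8, 24, SF), (36, 13, 20, SEA), (36, 13, 20, SF), (36, 13, 27, SEA), (36, 13, 27, SF), (36, 13, 29, SEA), (36, 13, 29, SF), (4, 23, 6, SF), (40, 23, 6, SF), (7, 23, 6, SF)}
Projecting to pid, cost, city (12 duplicate(s) eliminated): {(12, 13, SEA), (12, 13, SF), (30, 23, SF), (32, 13, SEA), (32, 13, SF), (32, 8, SF), (36, 13, SEA), (36, 13, SF), (4, 23, SF), (40, 23, SF), (7, 23, SF)}
Apply σ_{city = SF AND pid ≤ 40}; surviving tuples: {(12, 13, SF), (30, 23, SF), (32, 13, SF), (32, 8, SF), (36, 13, SF), (4, 23, SF), (40, 23, SF), (7, 23, SF)}
Projecting to city, cost (5 duplicate(s) eliminated): {(SF, 13), (SF, 23), (SF, 8)}

{(SF, 13), (SF, 23), (SF, 8)}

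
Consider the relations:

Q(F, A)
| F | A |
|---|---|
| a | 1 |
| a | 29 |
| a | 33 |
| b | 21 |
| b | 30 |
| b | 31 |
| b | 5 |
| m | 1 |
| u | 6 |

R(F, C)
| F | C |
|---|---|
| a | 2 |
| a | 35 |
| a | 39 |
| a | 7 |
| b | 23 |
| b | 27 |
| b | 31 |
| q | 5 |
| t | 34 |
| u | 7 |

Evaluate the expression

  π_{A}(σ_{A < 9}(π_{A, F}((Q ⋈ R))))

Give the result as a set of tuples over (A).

{1, 5, 6}

Q ⋈ R (natural join on F): {(a, 1, 2), (a, 1, 35), (a, 1, 39), (a, 1, 7), (a, 29, 2), (a, 29, 35), (a, 29, 39), (a, 29, 7), (a, 33, 2), (a, 33, 35), (a, 33, 39), (a, 33, 7), (b, 21, 23), (b, 21, 27), (b, 21, 31), (b, 30, 23), (b, 30, 27), (b, 30, 31), (b, 31, 23), (b, 31, 27), (b, 31, 31), (b, 5, 23), (b, 5, 27), (b, 5, 31), (u, 6, 7)}
π[A, F]: project onto (A, F) (17 duplicate(s) eliminated) → {(1, a), (21, b), (29, a), (30, b), (31, b), (33, a), (5, b), (6, u)}
Selection A < 9: {(1, a), (5, b), (6, u)}
π[A]: project onto (A) → {1, 5, 6}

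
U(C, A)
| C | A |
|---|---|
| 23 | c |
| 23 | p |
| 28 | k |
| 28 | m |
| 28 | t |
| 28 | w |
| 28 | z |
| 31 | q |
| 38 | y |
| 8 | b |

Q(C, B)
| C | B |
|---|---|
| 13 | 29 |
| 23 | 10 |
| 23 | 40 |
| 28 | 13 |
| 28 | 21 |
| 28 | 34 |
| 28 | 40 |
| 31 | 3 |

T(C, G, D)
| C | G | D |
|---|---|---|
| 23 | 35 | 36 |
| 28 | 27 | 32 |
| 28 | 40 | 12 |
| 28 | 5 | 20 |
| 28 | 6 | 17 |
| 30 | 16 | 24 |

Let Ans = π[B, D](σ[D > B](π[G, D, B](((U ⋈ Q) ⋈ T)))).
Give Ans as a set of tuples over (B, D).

{(10, 36), (13, 17), (13, 20), (13, 32), (21, 32)}

Natural join on C: {(23, c, 10), (23, c, 40), (23, p, 10), (23, p, 40), (28, k, 13), (28, k, 21), (28, k, 34), (28, k, 40), (28, m, 13), (28, m, 21), (28, m, 34), (28, m, 40), (28, t, 13), (28, t, 21), (28, t, 34), (28, t, 40), (28, w, 13), (28, w, 21), (28, w, 34), (28, w, 40), (28, z, 13), (28, z, 21), (28, z, 34), (28, z, 40), (31, q, 3)}
Natural join on C: {(23, c, 10, 35, 36), (23, c, 40, 35, 36), (23, p, 10, 35, 36), (23, p, 40, 35, 36), (28, k, 13, 27, 32), (28, k, 13, 40, 12), (28, k, 13, 5, 20), (28, k, 13, 6, 17), (28, k, 21, 27, 32), (28, k, 21, 40, 12), (28, k, 21, 5, 20), (28, k, 21, 6, 17), (28, k, 34, 27, 32), (28, k, 34, 40, 12), (28, k, 34, 5, 20), (28, k, 34, 6, 17), (28, k, 40, 27, 32), (28, k, 40, 40, 12), (28, k, 40, 5, 20), (28, k, 40, 6, 17), (28, m, 13, 27, 32), (28, m, 13, 40, 12), (28, m, 13, 5, 20), (28, m, 13, 6, 17), (28, m, 21, 27, 32), (28, m, 21, 40, 12), (28, m, 21, 5, 20), (28, m, 21, 6, 17), (28, m, 34, 27, 32), (28, m, 34, 40, 12), (28, m, 34, 5, 20), (28, m, 34, 6, 17), (28, m, 40, 27, 32), (28, m, 40, 40, 12), (28, m, 40, 5, 20), (28, m, 40, 6, 17), (28, t, 13, 27, 32), (28, t, 13, 40, 12), (28, t, 13, 5, 20), (28, t, 13, 6, 17), (28, t, 21, 27, 32), (28, t, 21, 40, 12), (28, t, 21, 5, 20), (28, t, 21, 6, 17), (28, t, 34, 27, 32), (28, t, 34, 40, 12), (28, t, 34, 5, 20), (28, t, 34, 6, 17), (28, t, 40, 27, 32), (28, t, 40, 40, 12), (28, t, 40, 5, 20), (28, t, 40, 6, 17), (28, w, 13, 27, 32), (28, w, 13, 40, 12), (28, w, 13, 5, 20), (28, w, 13, 6, 17), (28, w, 21, 27, 32), (28, w, 21, 40, 12), (28, w, 21, 5, 20), (28, w, 21, 6, 17), (28, w, 34, 27, 32), (28, w, 34, 40, 12), (28, w, 34, 5, 20), (28, w, 34, 6, 17), (28, w, 40, 27, 32), (28, w, 40, 40, 12), (28, w, 40, 5, 20), (28, w, 40, 6, 17), (28, z, 13, 27, 32), (28, z, 13, 40, 12), (28, z, 13, 5, 20), (28, z, 13, 6, 17), (28, z, 21, 27, 32), (28, z, 21, 40, 12), (28, z, 21, 5, 20), (28, z, 21, 6, 17), (28, z, 34, 27, 32), (28, z, 34, 40, 12), (28, z, 34, 5, 20), (28, z, 34, 6, 17), (28, z, 40, 27, 32), (28, z, 40, 40, 12), (28, z, 40, 5, 20), (28, z, 40, 6, 17)}
π[G, D, B]: project onto (G, D, B) (66 duplicate(s) eliminated) → {(27, 32, 13), (27, 32, 21), (27, 32, 34), (27, 32, 40), (35, 36, 10), (35, 36, 40), (40, 12, 13), (40, 12, 21), (40, 12, 34), (40, 12, 40), (5, 20, 13), (5, 20, 21), (5, 20, 34), (5, 20, 40), (6, 17, 13), (6, 17, 21), (6, 17, 34), (6, 17, 40)}
Selection D > B: {(27, 32, 13), (27, 32, 21), (35, 36, 10), (5, 20, 13), (6, 17, 13)}
π[B, D]: project onto (B, D) → {(10, 36), (13, 17), (13, 20), (13, 32), (21, 32)}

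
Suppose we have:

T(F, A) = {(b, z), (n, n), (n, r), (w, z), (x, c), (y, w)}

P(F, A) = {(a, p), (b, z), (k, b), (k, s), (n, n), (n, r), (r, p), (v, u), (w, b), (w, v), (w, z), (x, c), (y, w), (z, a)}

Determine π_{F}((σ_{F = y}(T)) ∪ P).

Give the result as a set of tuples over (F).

σ[F = y]: keep tuples satisfying F = y → {(y, w)}
Taking the union: {(a, p), (b, z), (k, b), (k, s), (n, n), (n, r), (r, p), (v, u), (w, b), (w, v), (w, z), (x, c), (y, w), (z, a)}
π[F]: project onto (F) (4 duplicate(s) eliminated) → {a, b, k, n, r, v, w, x, y, z}

{a, b, k, n, r, v, w, x, y, z}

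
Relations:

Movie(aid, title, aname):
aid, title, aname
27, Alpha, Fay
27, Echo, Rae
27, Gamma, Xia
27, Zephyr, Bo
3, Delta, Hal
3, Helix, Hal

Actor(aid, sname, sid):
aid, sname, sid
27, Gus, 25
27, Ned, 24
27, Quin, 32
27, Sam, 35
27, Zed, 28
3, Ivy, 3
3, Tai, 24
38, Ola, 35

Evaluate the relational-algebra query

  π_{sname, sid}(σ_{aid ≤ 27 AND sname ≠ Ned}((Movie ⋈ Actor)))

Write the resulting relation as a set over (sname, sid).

{(Gus, 25), (Ivy, 3), (Quin, 32), (Sam, 35), (Tai, 24), (Zed, 28)}

Joining Movie and Actor on aid yields {(27, Alpha, Fay, Gus, 25), (27, Alpha, Fay, Ned, 24), (27, Alpha, Fay, Quin, 32), (27, Alpha, Fay, Sam, 35), (27, Alpha, Fay, Zed, 28), (27, Echo, Rae, Gus, 25), (27, Echo, Rae, Ned, 24), (27, Echo, Rae, Quin, 32), (27, Echo, Rae, Sam, 35), (27, Echo, Rae, Zed, 28), (27, Gamma, Xia, Gus, 25), (27, Gamma, Xia, Ned, 24), (27, Gamma, Xia, Quin, 32), (27, Gamma, Xia, Sam, 35), (27, Gamma, Xia, Zed, 28), (27, Zephyr, Bo, Gus, 25), (27, Zephyr, Bo, Ned, 24), (27, Zephyr, Bo, Quin, 32), (27, Zephyr, Bo, Sam, 35), (27, Zephyr, Bo, Zed, 28), (3, Delta, Hal, Ivy, 3), (3, Delta, Hal, Tai, 24), (3, Helix, Hal, Ivy, 3), (3, Helix, Hal, Tai, 24)}.
Apply σ_{aid ≤ 27 AND sname ≠ Ned}; surviving tuples: {(27, Alpha, Fay, Gus, 25), (27, Alpha, Fay, Quin, 32), (27, Alpha, Fay, Sam, 35), (27, Alpha, Fay, Zed, 28), (27, Echo, Rae, Gus, 25), (27, Echo, Rae, Quin, 32), (27, Echo, Rae, Sam, 35), (27, Echo, Rae, Zed, 28), (27, Gamma, Xia, Gus, 25), (27, Gamma, Xia, Quin, 32), (27, Gamma, Xia, Sam, 35), (27, Gamma, Xia, Zed, 28), (27, Zephyr, Bo, Gus, 25), (27, Zephyr, Bo, Quin, 32), (27, Zephyr, Bo, Sam, 35), (27, Zephyr, Bo, Zed, 28), (3, Delta, Hal, Ivy, 3), (3, Delta, Hal, Tai, 24), (3, Helix, Hal, Ivy, 3), (3, Helix, Hal, Tai, 24)}
π_{sname, sid} gives {(Gus, 25), (Ivy, 3), (Quin, 32), (Sam, 35), (Tai, 24), (Zed, 28)} (14 duplicate(s) eliminated).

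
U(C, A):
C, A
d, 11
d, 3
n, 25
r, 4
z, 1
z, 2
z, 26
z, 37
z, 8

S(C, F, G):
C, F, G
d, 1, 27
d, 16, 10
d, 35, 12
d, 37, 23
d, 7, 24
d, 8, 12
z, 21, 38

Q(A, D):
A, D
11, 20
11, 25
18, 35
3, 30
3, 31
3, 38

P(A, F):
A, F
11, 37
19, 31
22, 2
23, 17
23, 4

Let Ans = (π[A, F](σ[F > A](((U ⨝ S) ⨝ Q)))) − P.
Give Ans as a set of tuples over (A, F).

U ⋈ S (natural join on C): {(d, 11, 1, 27), (d, 11, 16, 10), (d, 11, 35, 12), (d, 11, 37, 23), (d, 11, 7, 24), (d, 11, 8, 12), (d, 3, 1, 27), (d, 3, 16, 10), (d, 3, 35, 12), (d, 3, 37, 23), (d, 3, 7, 24), (d, 3, 8, 12), (z, 1, 21, 38), (z, 2, 21, 38), (z, 26, 21, 38), (z, 37, 21, 38), (z, 8, 21, 38)}
(U ⨝ S) ⋈ Q (natural join on A): {(d, 11, 1, 27, 20), (d, 11, 1, 27, 25), (d, 11, 16, 10, 20), (d, 11, 16, 10, 25), (d, 11, 35, 12, 20), (d, 11, 35, 12, 25), (d, 11, 37, 23, 20), (d, 11, 37, 23, 25), (d, 11, 7, 24, 20), (d, 11, 7, 24, 25), (d, 11, 8, 12, 20), (d, 11, 8, 12, 25), (d, 3, 1, 27, 30), (d, 3, 1, 27, 31), (d, 3, 1, 27, 38), (d, 3, 16, 10, 30), (d, 3, 16, 10, 31), (d, 3, 16, 10, 38), (d, 3, 35, 12, 30), (d, 3, 35, 12, 31), (d, 3, 35, 12, 38), (d, 3, 37, 23, 30), (d, 3, 37, 23, 31), (d, 3, 37, 23, 38), (d, 3, 7, 24, 30), (d, 3, 7, 24, 31), (d, 3, 7, 24, 38), (d, 3, 8, 12, 30), (d, 3, 8, 12, 31), (d, 3, 8, 12, 38)}
Selection F > A: {(d, 11, 16, 10, 20), (d, 11, 16, 10, 25), (d, 11, 35, 12, 20), (d, 11, 35, 12, 25), (d, 11, 37, 23, 20), (d, 11, 37, 23, 25), (d, 3, 16, 10, 30), (d, 3, 16, 10, 31), (d, 3, 16, 10, 38), (d, 3, 35, 12, 30), (d, 3, 35, 12, 31), (d, 3, 35, 12, 38), (d, 3, 37, 23, 30), (d, 3, 37, 23, 31), (d, 3, 37, 23, 38), (d, 3, 7, 24, 30), (d, 3, 7, 24, 31), (d, 3, 7, 24, 38), (d, 3, 8, 12, 30), (d, 3, 8, 12, 31), (d, 3, 8, 12, 38)}
π[A, F]: project onto (A, F) (13 duplicate(s) eliminated) → {(11, 16), (11, 35), (11, 37), (3, 16), (3, 35), (3, 37), (3, 7), (3, 8)}
Difference: {(11, 16), (11, 35), (11, 37), (3, 16), (3, 35), (3, 37), (3, 7), (3, 8)} with {(11, 37), (19, 31), (22, 2), (23, 17), (23, 4)} → {(11, 16), (11, 35), (3, 16), (3, 35), (3, 37), (3, 7), (3, 8)}

{(11, 16), (11, 35), (3, 16), (3, 35), (3, 37), (3, 7), (3, 8)}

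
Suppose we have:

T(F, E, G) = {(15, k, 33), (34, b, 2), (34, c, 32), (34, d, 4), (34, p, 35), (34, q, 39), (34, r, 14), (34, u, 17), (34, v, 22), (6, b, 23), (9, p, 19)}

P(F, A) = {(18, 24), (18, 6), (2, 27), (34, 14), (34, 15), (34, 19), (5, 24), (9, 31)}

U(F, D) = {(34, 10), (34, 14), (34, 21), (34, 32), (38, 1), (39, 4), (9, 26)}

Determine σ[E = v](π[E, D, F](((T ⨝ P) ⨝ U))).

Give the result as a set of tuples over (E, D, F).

Natural join on F: {(34, b, 2, 14), (34, b, 2, 15), (34, b, 2, 19), (34, c, 32, 14), (34, c, 32, 15), (34, c, 32, 19), (34, d, 4, 14), (34, d, 4, 15), (34, d, 4, 19), (34, p, 35, 14), (34, p, 35, 15), (34, p, 35, 19), (34, q, 39, 14), (34, q, 39, 15), (34, q, 39, 19), (34, r, 14, 14), (34, r, 14, 15), (34, r, 14, 19), (34, u, 17, 14), (34, u, 17, 15), (34, u, 17, 19), (34, v, 22, 14), (34, v, 22, 15), (34, v, 22, 19), (9, p, 19, 31)}
Natural join on F: {(34, b, 2, 14, 10), (34, b, 2, 14, 14), (34, b, 2, 14, 21), (34, b, 2, 14, 32), (34, b, 2, 15, 10), (34, b, 2, 15, 14), (34, b, 2, 15, 21), (34, b, 2, 15, 32), (34, b, 2, 19, 10), (34, b, 2, 19, 14), (34, b, 2, 19, 21), (34, b, 2, 19, 32), (34, c, 32, 14, 10), (34, c, 32, 14, 14), (34, c, 32, 14, 21), (34, c, 32, 14, 32), (34, c, 32, 15, 10), (34, c, 32, 15, 14), (34, c, 32, 15, 21), (34, c, 32, 15, 32), (34, c, 32, 19, 10), (34, c, 32, 19, 14), (34, c, 32, 19, 21), (34, c, 32, 19, 32), (34, d, 4, 14, 10), (34, d, 4, 14, 14), (34, d, 4, 14, 21), (34, d, 4, 14, 32), (34, d, 4, 15, 10), (34, d, 4, 15, 14), (34, d, 4, 15, 21), (34, d, 4, 15, 32), (34, d, 4, 19, 10), (34, d, 4, 19, 14), (34, d, 4, 19, 21), (34, d, 4, 19, 32), (34, p, 35, 14, 10), (34, p, 35, 14, 14), (34, p, 35, 14, 21), (34, p, 35, 14, 32), (34, p, 35, 15, 10), (34, p, 35, 15, 14), (34, p, 35, 15, 21), (34, p, 35, 15, 32), (34, p, 35, 19, 10), (34, p, 35, 19, 14), (34, p, 35, 19, 21), (34, p, 35, 19, 32), (34, q, 39, 14, 10), (34, q, 39, 14, 14), (34, q, 39, 14, 21), (34, q, 39, 14, 32), (34, q, 39, 15, 10), (34, q, 39, 15, 14), (34, q, 39, 15, 21), (34, q, 39, 15, 32), (34, q, 39, 19, 10), (34, q, 39, 19, 14), (34, q, 39, 19, 21), (34, q, 39, 19, 32), (34, r, 14, 14, 10), (34, r, 14, 14, 14), (34, r, 14, 14, 21), (34, r, 14, 14, 32), (34, r, 14, 15, 10), (34, r, 14, 15, 14), (34, r, 14, 15, 21), (34, r, 14, 15, 32), (34, r, 14, 19, 10), (34, r, 14, 19, 14), (34, r, 14, 19, 21), (34, r, 14, 19, 32), (34, u, 17, 14, 10), (34, u, 17, 14, 14), (34, u, 17, 14, 21), (34, u, 17, 14, 32), (34, u, 17, 15, 10), (34, u, 17, 15, 14), (34, u, 17, 15, 21), (34, u, 17, 15, 32), (34, u, 17, 19, 10), (34, u, 17, 19, 14), (34, u, 17, 19, 21), (34, u, 17, 19, 32), (34, v, 22, 14, 10), (34, v, 22, 14, 14), (34, v, 22, 14, 21), (34, v, 22, 14, 32), (34, v, 22, 15, 10), (34, v, 22, 15, 14), (34, v, 22, 15, 21), (34, v, 22, 15, 32), (34, v, 22, 19, 10), (34, v, 22, 19, 14), (34, v, 22, 19, 21), (34, v, 22, 19, 32), (9, p, 19, 31, 26)}
Projecting to E, D, F (64 duplicate(s) eliminated): {(b, 10, 34), (b, 14, 34), (b, 21, 34), (b, 32, 34), (c, 10, 34), (c, 14, 34), (c, 21, 34), (c, 32, 34), (d, 10, 34), (d, 14, 34), (d, 21, 34), (d, 32, 34), (p, 10, 34), (p, 14, 34), (p, 21, 34), (p, 26, 9), (p, 32, 34), (q, 10, 34), (q, 14, 34), (q, 21, 34), (q, 32, 34), (r, 10, 34), (r, 14, 34), (r, 21, 34), (r, 32, 34), (u, 10, 34), (u, 14, 34), (u, 21, 34), (u, 32, 34), (v, 10, 34), (v, 14, 34), (v, 21, 34), (v, 32, 34)}
σ[E = v]: keep tuples satisfying E = v → {(v, 10, 34), (v, 14, 34), (v, 21, 34), (v, 32, 34)}

{(v, 10, 34), (v, 14, 34), (v, 21, 34), (v, 32, 34)}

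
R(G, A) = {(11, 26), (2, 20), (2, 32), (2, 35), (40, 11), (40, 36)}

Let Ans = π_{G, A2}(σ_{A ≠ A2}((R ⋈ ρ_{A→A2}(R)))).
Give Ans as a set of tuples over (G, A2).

{(2, 20), (2, 32), (2, 35), (40, 11), (40, 36)}

ρ[A→A2]: schema becomes (G, A2); tuples unchanged.
Natural join on G: {(11, 26, 26), (2, 20, 20), (2, 20, 32), (2, 20, 35), (2, 32, 20), (2, 32, 32), (2, 32, 35), (2, 35, 20), (2, 35, 32), (2, 35, 35), (40, 11, 11), (40, 11, 36), (40, 36, 11), (40, 36, 36)}
Apply σ_{A ≠ A2}; surviving tuples: {(2, 20, 32), (2, 20, 35), (2, 32, 20), (2, 32, 35), (2, 35, 20), (2, 35, 32), (40, 11, 36), (40, 36, 11)}
π_{G, A2} gives {(2, 20), (2, 32), (2, 35), (40, 11), (40, 36)} (3 duplicate(s) eliminated).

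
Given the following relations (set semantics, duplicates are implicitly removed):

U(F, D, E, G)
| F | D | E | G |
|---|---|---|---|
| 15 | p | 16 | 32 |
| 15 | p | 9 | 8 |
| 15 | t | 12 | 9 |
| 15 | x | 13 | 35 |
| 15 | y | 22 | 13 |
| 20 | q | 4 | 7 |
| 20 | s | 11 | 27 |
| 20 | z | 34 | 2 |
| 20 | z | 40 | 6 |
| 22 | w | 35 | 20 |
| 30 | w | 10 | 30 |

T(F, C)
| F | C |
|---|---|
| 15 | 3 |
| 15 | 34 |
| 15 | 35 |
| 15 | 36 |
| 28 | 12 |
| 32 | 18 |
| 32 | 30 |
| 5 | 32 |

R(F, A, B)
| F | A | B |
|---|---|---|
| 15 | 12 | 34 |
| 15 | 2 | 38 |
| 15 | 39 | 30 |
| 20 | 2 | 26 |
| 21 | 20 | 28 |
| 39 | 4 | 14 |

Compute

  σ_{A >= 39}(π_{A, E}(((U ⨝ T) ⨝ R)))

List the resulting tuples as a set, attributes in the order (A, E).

{(39, 12), (39, 13), (39, 16), (39, 22), (39, 9)}

Joining U and T on F yields {(15, p, 16, 32, 3), (15, p, 16, 32, 34), (15, p, 16, 32, 35), (15, p, 16, 32, 36), (15, p, 9, 8, 3), (15, p, 9, 8, 34), (15, p, 9, 8, 35), (15, p, 9, 8, 36), (15, t, 12, 9, 3), (15, t, 12, 9, 34), (15, t, 12, 9, 35), (15, t, 12, 9, 36), (15, x, 13, 35, 3), (15, x, 13, 35, 34), (15, x, 13, 35, 35), (15, x, 13, 35, 36), (15, y, 22, 13, 3), (15, y, 22, 13, 34), (15, y, 22, 13, 35), (15, y, 22, 13, 36)}.
Joining (U ⨝ T) and R on F yields {(15, p, 16, 32, 3, 12, 34), (15, p, 16, 32, 3, 2, 38), (15, p, 16, 32, 3, 39, 30), (15, p, 16, 32, 34, 12, 34), (15, p, 16, 32, 34, 2, 38), (15, p, 16, 32, 34, 39, 30), (15, p, 16, 32, 35, 12, 34), (15, p, 16, 32, 35, 2, 38), (15, p, 16, 32, 35, 39, 30), (15, p, 16, 32, 36, 12, 34), (15, p, 16, 32, 36, 2, 38), (15, p, 16, 32, 36, 39, 30), (15, p, 9, 8, 3, 12, 34), (15, p, 9, 8, 3, 2, 38), (15, p, 9, 8, 3, 39, 30), (15, p, 9, 8, 34, 12, 34), (15, p, 9, 8, 34, 2, 38), (15, p, 9, 8, 34, 39, 30), (15, p, 9, 8, 35, 12, 34), (15, p, 9, 8, 35, 2, 38), (15, p, 9, 8, 35, 39, 30), (15, p, 9, 8, 36, 12, 34), (15, p, 9, 8, 36, 2, 38), (15, p, 9, 8, 36, 39, 30), (15, t, 12, 9, 3, 12, 34), (15, t, 12, 9, 3, 2, 38), (15, t, 12, 9, 3, 39, 30), (15, t, 12, 9, 34, 12, 34), (15, t, 12, 9, 34, 2, 38), (15, t, 12, 9, 34, 39, 30), (15, t, 12, 9, 35, 12, 34), (15, t, 12, 9, 35, 2, 38), (15, t, 12, 9, 35, 39, 30), (15, t, 12, 9, 36, 12, 34), (15, t, 12, 9, 36, 2, 38), (15, t, 12, 9, 36, 39, 30), (15, x, 13, 35, 3, 12, 34), (15, x, 13, 35, 3, 2, 38), (15, x, 13, 35, 3, 39, 30), (15, x, 13, 35, 34, 12, 34), (15, x, 13, 35, 34, 2, 38), (15, x, 13, 35, 34, 39, 30), (15, x, 13, 35, 35, 12, 34), (15, x, 13, 35, 35, 2, 38), (15, x, 13, 35, 35, 39, 30), (15, x, 13, 35, 36, 12, 34), (15, x, 13, 35, 36, 2, 38), (15, x, 13, 35, 36, 39, 30), (15, y, 22, 13, 3, 12, 34), (15, y, 22, 13, 3, 2, 38), (15, y, 22, 13, 3, 39, 30), (15, y, 22, 13, 34, 12, 34), (15, y, 22, 13, 34, 2, 38), (15, y, 22, 13, 34, 39, 30), (15, y, 22, 13, 35, 12, 34), (15, y, 22, 13, 35, 2, 38), (15, y, 22, 13, 35, 39, 30), (15, y, 22, 13, 36, 12, 34), (15, y, 22, 13, 36, 2, 38), (15, y, 22, 13, 36, 39, 30)}.
π[A, E]: project onto (A, E) (45 duplicate(s) eliminated) → {(12, 12), (12, 13), (12, 16), (12, 22), (12, 9), (2, 12), (2, 13), (2, 16), (2, 22), (2, 9), (39, 12), (39, 13), (39, 16), (39, 22), (39, 9)}
σ[A >= 39]: keep tuples satisfying A >= 39 → {(39, 12), (39, 13), (39, 16), (39, 22), (39, 9)}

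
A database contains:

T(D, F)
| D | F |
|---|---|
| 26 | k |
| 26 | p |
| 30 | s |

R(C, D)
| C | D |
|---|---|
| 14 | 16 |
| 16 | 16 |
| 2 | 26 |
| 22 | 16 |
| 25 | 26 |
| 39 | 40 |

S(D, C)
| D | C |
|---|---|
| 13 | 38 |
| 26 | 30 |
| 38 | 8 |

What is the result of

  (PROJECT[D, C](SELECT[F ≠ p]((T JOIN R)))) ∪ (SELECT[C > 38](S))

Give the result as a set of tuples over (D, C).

Joining T and R on D yields {(26, k, 2), (26, k, 25), (26, p, 2), (26, p, 25)}.
Filtering on F ≠ p leaves {(26, k, 2), (26, k, 25)}.
Projecting to D, C: {(26, 2), (26, 25)}
Filtering on C > 38 leaves {}.
Union: {(26, 2), (26, 25)} with {} → {(26, 2), (26, 25)}

{(26, 2), (26, 25)}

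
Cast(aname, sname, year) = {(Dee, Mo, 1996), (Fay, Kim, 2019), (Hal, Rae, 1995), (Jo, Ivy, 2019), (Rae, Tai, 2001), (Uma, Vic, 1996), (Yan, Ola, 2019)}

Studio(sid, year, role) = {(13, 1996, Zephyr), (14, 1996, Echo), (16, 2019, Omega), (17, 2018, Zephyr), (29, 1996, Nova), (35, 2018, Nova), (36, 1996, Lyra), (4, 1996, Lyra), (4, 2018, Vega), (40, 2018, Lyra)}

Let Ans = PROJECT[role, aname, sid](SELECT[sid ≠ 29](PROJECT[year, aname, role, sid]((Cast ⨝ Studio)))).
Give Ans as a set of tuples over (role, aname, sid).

Cast ⋈ Studio (natural join on year): {(Dee, Mo, 1996, 13, Zephyr), (Dee, Mo, 1996, 14, Echo), (Dee, Mo, 1996, 29, Nova), (Dee, Mo, 1996, 36, Lyra), (Dee, Mo, 1996, 4, Lyra), (Fay, Kim, 2019, 16, Omega), (Jo, Ivy, 2019, 16, Omega), (Uma, Vic, 1996, 13, Zephyr), (Uma, Vic, 1996, 14, Echo), (Uma, Vic, 1996, 29, Nova), (Uma, Vic, 1996, 36, Lyra), (Uma, Vic, 1996, 4, Lyra), (Yan, Ola, 2019, 16, Omega)}
Keep only column(s) year, aname, role, sid: {(1996, Dee, Echo, 14), (1996, Dee, Lyra, 36), (1996, Dee, Lyra, 4), (1996, Dee, Nova, 29), (1996, Dee, Zephyr, 13), (1996, Uma, Echo, 14), (1996, Uma, Lyra, 36), (1996, Uma, Lyra, 4), (1996, Uma, Nova, 29), (1996, Uma, Zephyr, 13), (2019, Fay, Omega, 16), (2019, Jo, Omega, 16), (2019, Yan, Omega, 16)}
σ[sid ≠ 29]: keep tuples satisfying sid ≠ 29 → {(1996, Dee, Echo, 14), (1996, Dee, Lyra, 36), (1996, Dee, Lyra, 4), (1996, Dee, Zephyr, 13), (1996, Uma, Echo, 14), (1996, Uma, Lyra, 36), (1996, Uma, Lyra, 4), (1996, Uma, Zephyr, 13), (2019, Fay, Omega, 16), (2019, Jo, Omega, 16), (2019, Yan, Omega, 16)}
Keep only column(s) role, aname, sid: {(Echo, Dee, 14), (Echo, Uma, 14), (Lyra, Dee, 36), (Lyra, Dee, 4), (Lyra, Uma, 36), (Lyra, Uma, 4), (Omega, Fay, 16), (Omega, Jo, 16), (Omega, Yan, 16), (Zephyr, Dee, 13), (Zephyr, Uma, 13)}

{(Echo, Dee, 14), (Echo, Uma, 14), (Lyra, Dee, 36), (Lyra, Dee, 4), (Lyra, Uma, 36), (Lyra, Uma, 4), (Omega, Fay, 16), (Omega, Jo, 16), (Omega, Yan, 16), (Zephyr, Dee, 13), (Zephyr, Uma, 13)}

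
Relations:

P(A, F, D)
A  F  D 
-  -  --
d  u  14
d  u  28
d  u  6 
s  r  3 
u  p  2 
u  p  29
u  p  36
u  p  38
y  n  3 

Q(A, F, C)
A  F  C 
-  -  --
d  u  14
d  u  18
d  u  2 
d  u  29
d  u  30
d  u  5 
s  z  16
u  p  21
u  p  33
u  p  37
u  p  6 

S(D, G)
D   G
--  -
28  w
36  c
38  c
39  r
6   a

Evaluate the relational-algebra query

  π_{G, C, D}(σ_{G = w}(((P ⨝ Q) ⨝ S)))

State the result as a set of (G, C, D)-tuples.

{(w, 14, 28), (w, 18, 28), (w, 2, 28), (w, 29, 28), (w, 30, 28), (w, 5, 28)}

Joining P and Q on A, F yields {(d, u, 14, 14), (d, u, 14, 18), (d, u, 14, 2), (d, u, 14, 29), (d, u, 14, 30), (d, u, 14, 5), (d, u, 28, 14), (d, u, 28, 18), (d, u, 28, 2), (d, u, 28, 29), (d, u, 28, 30), (d, u, 28, 5), (d, u, 6, 14), (d, u, 6, 18), (d, u, 6, 2), (d, u, 6, 29), (d, u, 6, 30), (d, u, 6, 5), (u, p, 2, 21), (u, p, 2, 33), (u, p, 2, 37), (u, p, 2, 6), (u, p, 29, 21), (u, p, 29, 33), (u, p, 29, 37), (u, p, 29, 6), (u, p, 36, 21), (u, p, 36, 33), (u, p, 36, 37), (u, p, 36, 6), (u, p, 38, 21), (u, p, 38, 33), (u, p, 38, 37), (u, p, 38, 6)}.
Joining (P ⨝ Q) and S on D yields {(d, u, 28, 14, w), (d, u, 28, 18, w), (d, u, 28, 2, w), (d, u, 28, 29, w), (d, u, 28, 30, w), (d, u, 28, 5, w), (d, u, 6, 14, a), (d, u, 6, 18, a), (d, u, 6, 2, a), (d, u, 6, 29, a), (d, u, 6, 30, a), (d, u, 6, 5, a), (u, p, 36, 21, c), (u, p, 36, 33, c), (u, p, 36, 37, c), (u, p, 36, 6, c), (u, p, 38, 21, c), (u, p, 38, 33, c), (u, p, 38, 37, c), (u, p, 38, 6, c)}.
Apply σ_{G = w}; surviving tuples: {(d, u, 28, 14, w), (d, u, 28, 18, w), (d, u, 28, 2, w), (d, u, 28, 29, w), (d, u, 28, 30, w), (d, u, 28, 5, w)}
Keep only column(s) G, C, D: {(w, 14, 28), (w, 18, 28), (w, 2, 28), (w, 29, 28), (w, 30, 28), (w, 5, 28)}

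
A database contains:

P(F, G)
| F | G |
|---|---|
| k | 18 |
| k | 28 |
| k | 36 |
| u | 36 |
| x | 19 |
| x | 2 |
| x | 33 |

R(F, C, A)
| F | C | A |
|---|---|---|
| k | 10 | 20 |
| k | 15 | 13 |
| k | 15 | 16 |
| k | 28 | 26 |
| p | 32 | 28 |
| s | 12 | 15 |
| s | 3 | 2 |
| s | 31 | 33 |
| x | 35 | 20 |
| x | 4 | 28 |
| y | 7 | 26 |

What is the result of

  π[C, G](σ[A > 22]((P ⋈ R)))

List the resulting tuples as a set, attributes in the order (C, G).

{(28, 18), (28, 28), (28, 36), (4, 19), (4, 2), (4, 33)}

P ⋈ R (natural join on F): {(k, 18, 10, 20), (k, 18, 15, 13), (k, 18, 15, 16), (k, 18, 28, 26), (k, 28, 10, 20), (k, 28, 15, 13), (k, 28, 15, 16), (k, 28, 28, 26), (k, 36, 10, 20), (k, 36, 15, 13), (k, 36, 15, 16), (k, 36, 28, 26), (x, 19, 35, 20), (x, 19, 4, 28), (x, 2, 35, 20), (x, 2, 4, 28), (x, 33, 35, 20), (x, 33, 4, 28)}
Filtering on A > 22 leaves {(k, 18, 28, 26), (k, 28, 28, 26), (k, 36, 28, 26), (x, 19, 4, 28), (x, 2, 4, 28), (x, 33, 4, 28)}.
Keep only column(s) C, G: {(28, 18), (28, 28), (28, 36), (4, 19), (4, 2), (4, 33)}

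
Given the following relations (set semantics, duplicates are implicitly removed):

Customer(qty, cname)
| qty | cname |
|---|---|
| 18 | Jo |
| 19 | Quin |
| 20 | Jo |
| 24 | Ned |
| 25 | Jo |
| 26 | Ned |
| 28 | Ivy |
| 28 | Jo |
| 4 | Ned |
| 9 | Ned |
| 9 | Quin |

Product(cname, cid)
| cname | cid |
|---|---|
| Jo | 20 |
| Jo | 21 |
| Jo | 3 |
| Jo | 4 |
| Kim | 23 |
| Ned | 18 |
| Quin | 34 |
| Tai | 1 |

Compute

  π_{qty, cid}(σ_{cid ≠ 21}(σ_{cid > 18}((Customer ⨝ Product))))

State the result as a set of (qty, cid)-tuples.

Joining Customer and Product on cname yields {(18, Jo, 20), (18, Jo, 21), (18, Jo, 3), (18, Jo, 4), (19, Quin, 34), (20, Jo, 20), (20, Jo, 21), (20, Jo, 3), (20, Jo, 4), (24, Ned, 18), (25, Jo, 20), (25, Jo, 21), (25, Jo, 3), (25, Jo, 4), (26, Ned, 18), (28, Jo, 20), (28, Jo, 21), (28, Jo, 3), (28, Jo, 4), (4, Ned, 18), (9, Ned, 18), (9, Quin, 34)}.
Selection cid > 18: {(18, Jo, 20), (18, Jo, 21), (19, Quin, 34), (20, Jo, 20), (20, Jo, 21), (25, Jo, 20), (25, Jo, 21), (28, Jo, 20), (28, Jo, 21), (9, Quin, 34)}
Selection cid ≠ 21: {(18, Jo, 20), (19, Quin, 34), (20, Jo, 20), (25, Jo, 20), (28, Jo, 20), (9, Quin, 34)}
π[qty, cid]: project onto (qty, cid) → {(18, 20), (19, 34), (20, 20), (25, 20), (28, 20), (9, 34)}

{(18, 20), (19, 34), (20, 20), (25, 20), (28, 20), (9, 34)}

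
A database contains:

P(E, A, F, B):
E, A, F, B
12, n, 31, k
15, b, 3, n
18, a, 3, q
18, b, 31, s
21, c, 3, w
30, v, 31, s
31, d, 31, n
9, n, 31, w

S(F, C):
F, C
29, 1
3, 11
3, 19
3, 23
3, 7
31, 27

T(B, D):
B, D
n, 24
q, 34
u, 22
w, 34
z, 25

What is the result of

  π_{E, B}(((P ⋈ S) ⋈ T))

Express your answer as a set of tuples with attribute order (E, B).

Natural join on F: {(12, n, 31, k, 27), (15, b, 3, n, 11), (15, b, 3, n, 19), (15, b, 3, n, 23), (15, b, 3, n, 7), (18, a, 3, q, 11), (18, a, 3, q, 19), (18, a, 3, q, 23), (18, a, 3, q, 7), (18, b, 31, s, 27), (21, c, 3, w, 11), (21, c, 3, w, 19), (21, c, 3, w, 23), (21, c, 3, w, 7), (30, v, 31, s, 27), (31, d, 31, n, 27), (9, n, 31, w, 27)}
Natural join on B: {(15, b, 3, n, 11, 24), (15, b, 3, n, 19, 24), (15, b, 3, n, 23, 24), (15, b, 3, n, 7, 24), (18, a, 3, q, 11, 34), (18, a, 3, q, 19, 34), (18, a, 3, q, 23, 34), (18, a, 3, q, 7, 34), (21, c, 3, w, 11, 34), (21, c, 3, w, 19, 34), (21, c, 3, w, 23, 34), (21, c, 3, w, 7, 34), (31, d, 31, n, 27, 24), (9, n, 31, w, 27, 34)}
π[E, B]: project onto (E, B) (9 duplicate(s) eliminated) → {(15, n), (18, q), (21, w), (31, n), (9, w)}

{(15, n), (18, q), (21, w), (31, n), (9, w)}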